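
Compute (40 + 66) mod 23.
14

Reduce the summands first: 40 ≡ 17, 66 ≡ 20 (mod 23), so 40 + 66 ≡ 17 + 20 (mod 23). 17 + 20 = 37; 37 = 1·23 + 14, so (40 + 66) mod 23 = 14.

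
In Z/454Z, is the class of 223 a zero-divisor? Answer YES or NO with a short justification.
gcd(223, 454) = 1, so 223 is a unit in Z/454Z (it has a multiplicative inverse). A unit cannot be a zero-divisor: if 223·b ≡ 0 then multiplying both sides by 223^(−1) gives b ≡ 0. So 223 is not a zero-divisor.

Final answer: NO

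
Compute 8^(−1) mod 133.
8^(−1) ≡ 50 (mod 133)

Apply the extended Euclidean algorithm to (133, 8), tracking rows (r, s, t) with s·133 + t·8 = r. Each division r_prev = q·r_cur + r_new produces the new row as (previous row) − q·(current row):
  row A: (133, 1, 0)   [1·133 + 0·8 = 133]
  row B: (8, 0, 1)   [0·133 + 1·8 = 8]
  133 = 16·8 + 5   → row C = row A − 16·row B = (5, 1, −16)   [check: 1·133 − 16·8 = 5]
  8 = 1·5 + 3   → row D = row B − 1·row C = (3, −1, 17)   [check: −1·133 + 17·8 = 3]
  5 = 1·3 + 2   → row E = row C − 1·row D = (2, 2, −33)   [check: 2·133 − 33·8 = 2]
  3 = 1·2 + 1   → row F = row D − 1·row E = (1, −3, 50)   [check: −3·133 + 50·8 = 1]
  2 = 2·1 + 0   → remainder 0, stop. gcd = 1 (last nonzero row F).
The gcd is 1, so 8 is invertible mod 133. The last nonzero row gives −3·133 + 50·8 = 1, so t = 50. So 8^(−1) ≡ 50 (mod 133). Verify: 8 · 50 = 400 ≡ 1 (mod 133). ✓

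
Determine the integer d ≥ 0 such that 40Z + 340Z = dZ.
(40, 340) = (20); d = 20

In the PID Z, (a, b) is generated by gcd(a, b). Compute gcd(340, 40) with the extended Euclidean algorithm, tracking rows (r, s, t) with s·340 + t·40 = r:
  row A: (340, 1, 0)   [1·340 + 0·40 = 340]
  row B: (40, 0, 1)   [0·340 + 1·40 = 40]
  340 = 8·40 + 20   → row C = row A − 8·row B = (20, 1, −8)   [check: 1·340 − 8·40 = 20]
  40 = 2·20 + 0   → remainder 0, stop. gcd = 20 (last nonzero row C).
So gcd(40, 340) = 20, with Bézout identity 1·340 − 8·40 = 20. Containment (⊇): the Bézout identity exhibits 20 as an element of (40, 340), giving (20) ⊆ (40, 340). Containment (⊆): since 20 | 40 and 20 | 340 (40 = 20·2, 340 = 20·17), every Z-linear combination of 40 and 340 is divisible by 20, so (40, 340) ⊆ (20). Therefore (40, 340) = (20), d = 20.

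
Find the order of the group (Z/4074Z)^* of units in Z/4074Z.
(Z/4074Z)^* consists of the classes a with gcd(a, 4074) = 1, so its order is φ(4074). φ is multiplicative, with φ(p^e) = p^e − p^(e−1). Factorise 4074 = 2 · 3 · 7 · 97. Then
  φ(4074) = (2 − 1) · (3 − 1) · (7 − 1) · (97 − 1) = 1 · 2 · 6 · 96 = 1152.
Thus |(Z/4074Z)^*| = 1152.

Final answer: |(Z/4074Z)^*| = 1152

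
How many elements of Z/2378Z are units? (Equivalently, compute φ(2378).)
Z/2378Z has φ(2378) = 1120 units

An element a ∈ Z/2378Z is a unit iff gcd(a, 2378) = 1, so the number of units is φ(2378). φ is multiplicative, with φ(p^e) = p^e − p^(e−1). Factorise 2378 = 2 · 29 · 41. Then
  φ(2378) = (2 − 1) · (29 − 1) · (41 − 1) = 1 · 28 · 40 = 1120.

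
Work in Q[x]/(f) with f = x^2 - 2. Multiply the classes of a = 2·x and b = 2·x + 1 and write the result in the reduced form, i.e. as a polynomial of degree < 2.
First multiply in Q[x] without reducing: a · b = 4·x^2 + 2·x. Now divide by f(x) = x^2 - 2, eliminating the leading term at each step:
  leading term 4·x^2: subtract (4)·f(x) = 4·x^2 - 8, leaving 2·x + 8
The degree is now < 2, so this is the remainder. Hence a · b ≡ 2·x + 8 in Q[x]/(f).

Final answer: a · b ≡ 2·x + 8 (mod f(x))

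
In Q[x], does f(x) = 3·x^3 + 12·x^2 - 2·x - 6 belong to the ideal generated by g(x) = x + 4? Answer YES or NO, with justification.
In Q[x] the ideal (g) consists of all multiples of g, so f ∈ (g) iff g | f, i.e. iff the remainder of f on division by g is 0. Divide f by g (g is monic, so eliminate the leading term of the running remainder at each step):
  leading term 3·x^3: subtract (3·x^2)·g(x) = 3·x^3 + 12·x^2, leaving -2·x - 6
  leading term -2·x: subtract (-2)·g(x) = -2·x - 8, leaving 2
The remainder r(x) = 2 ≠ 0 (and deg r < deg g), so g ∤ f, i.e. f ∉ (g).

Final answer: NO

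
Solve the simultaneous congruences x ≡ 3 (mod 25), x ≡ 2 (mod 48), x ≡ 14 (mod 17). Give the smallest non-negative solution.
The moduli 25, 48, 17 are pairwise coprime, so by the CRT there is a unique solution mod 25·48·17 = 20400.
Solve by successive substitution. Start with x ≡ 3 (mod 25).
  Combine with x ≡ 2 (mod 48): write x = 3 + 25·t and require 3 + 25·t ≡ 2 (mod 48), i.e. 25·t ≡ 2 − 3 ≡ 47 (mod 48). Since 25^(−1) ≡ 25 (mod 48), t ≡ 25·47 ≡ 23 (mod 48). So x ≡ 3 + 25·23 = 578 (mod 1200).
  Combine with x ≡ 14 (mod 17): write x = 578 + 1200·t and require 578 + 1200·t ≡ 14 (mod 17), i.e. 1200·t ≡ 14 − 578 ≡ 14 (mod 17). Since 1200^(−1) ≡ 12 (mod 17) (1200 ≡ 10 (mod 17)), t ≡ 12·14 ≡ 15 (mod 17). So x ≡ 578 + 1200·15 = 18578 (mod 20400).
Unique solution in [0, 20400): x = 18578.

Final answer: x ≡ 18578 (mod 20400); the representative in [0, 20400) is 18578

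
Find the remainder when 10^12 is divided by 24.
Use repeated squaring. Binary(12) = 1100. Walk through the bits of the exponent 12 left-to-right: at each bit after the leading one, square the running value, then multiply by 10 if the bit is 1 (always reducing mod 24):
  bit 1 = 1 (leading): start with 10.
  bit 2 = 1: square 10^2 = 100 ≡ 4; bit is 1, so multiply 4·10 = 40 ≡ 16 (mod 24).
  bit 3 = 0: square 16^2 = 256 ≡ 16 (mod 24).
  bit 4 = 0: square 16^2 = 256 ≡ 16 (mod 24).
Final value: 10^12 ≡ 16 (mod 24).

Final answer: 16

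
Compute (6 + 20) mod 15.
Reduce the summands first: 20 ≡ 5 (mod 15), so 6 + 20 ≡ 6 + 5 (mod 15). 6 + 5 = 11; 11 = 0·15 + 11, so (6 + 20) mod 15 = 11.

Final answer: 11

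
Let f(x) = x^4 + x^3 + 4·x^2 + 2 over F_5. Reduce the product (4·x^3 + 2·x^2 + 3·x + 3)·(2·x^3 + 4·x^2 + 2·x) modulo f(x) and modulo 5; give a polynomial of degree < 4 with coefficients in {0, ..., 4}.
a · b ≡ x^3 + 2·x + 4 (mod f(x))

Multiply as integer polynomials: a · b = 8·x^6 + 20·x^5 + 22·x^4 + 22·x^3 + 18·x^2 + 6·x. Reducing coefficients mod 5: a · b ≡ 3·x^6 + 2·x^4 + 2·x^3 + 3·x^2 + x. Now divide by f(x) = x^4 + x^3 + 4·x^2 + 2 in F_5[x], eliminating the leading term at each step:
  leading term 3·x^6: subtract (3·x^2)·f(x) = 3·x^6 + 3·x^5 + 2·x^4 + x^2, leaving 2·x^5 + 2·x^3 + 2·x^2 + x (coefficients mod 5)
  leading term 2·x^5: subtract (2·x)·f(x) = 2·x^5 + 2·x^4 + 3·x^3 + 4·x, leaving 3·x^4 + 4·x^3 + 2·x^2 + 2·x (coefficients mod 5)
  leading term 3·x^4: subtract (3)·f(x) = 3·x^4 + 3·x^3 + 2·x^2 + 1, leaving x^3 + 2·x + 4 (coefficients mod 5)
The degree is now < 4, so this is the remainder. Hence a · b ≡ x^3 + 2·x + 4 in F_5[x]/(f).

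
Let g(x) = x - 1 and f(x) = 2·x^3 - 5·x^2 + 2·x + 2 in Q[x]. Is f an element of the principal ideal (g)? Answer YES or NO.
In Q[x] the ideal (g) consists of all multiples of g, so f ∈ (g) iff g | f, i.e. iff the remainder of f on division by g is 0. Divide f by g (g is monic, so eliminate the leading term of the running remainder at each step):
  leading term 2·x^3: subtract (2·x^2)·g(x) = 2·x^3 - 2·x^2, leaving -3·x^2 + 2·x + 2
  leading term -3·x^2: subtract (-3·x)·g(x) = -3·x^2 + 3·x, leaving 2 - x
  leading term -x: subtract (-1)·g(x) = 1 - x, leaving 1
The remainder r(x) = 1 ≠ 0 (and deg r < deg g), so g ∤ f, i.e. f ∉ (g).

Final answer: NO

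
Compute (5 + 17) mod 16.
6

Reduce the summands first: 17 ≡ 1 (mod 16), so 5 + 17 ≡ 5 + 1 (mod 16). 5 + 1 = 6; 6 = 0·16 + 6, so (5 + 17) mod 16 = 6.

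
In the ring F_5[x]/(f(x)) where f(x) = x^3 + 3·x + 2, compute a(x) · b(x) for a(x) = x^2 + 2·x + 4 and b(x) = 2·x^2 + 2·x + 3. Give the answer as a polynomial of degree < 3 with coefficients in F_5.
Multiply as integer polynomials: a · b = 2·x^4 + 6·x^3 + 15·x^2 + 14·x + 12. Reducing coefficients mod 5: a · b ≡ 2·x^4 + x^3 + 4·x + 2. Now divide by f(x) = x^3 + 3·x + 2 in F_5[x], eliminating the leading term at each step:
  leading term 2·x^4: subtract (2·x)·f(x) = 2·x^4 + x^2 + 4·x, leaving x^3 + 4·x^2 + 2 (coefficients mod 5)
  leading term x^3: subtract (1)·f(x) = x^3 + 3·x + 2, leaving 4·x^2 + 2·x (coefficients mod 5)
The degree is now < 3, so this is the remainder. Hence a · b ≡ 4·x^2 + 2·x in F_5[x]/(f).

Final answer: a · b ≡ 4·x^2 + 2·x (mod f(x))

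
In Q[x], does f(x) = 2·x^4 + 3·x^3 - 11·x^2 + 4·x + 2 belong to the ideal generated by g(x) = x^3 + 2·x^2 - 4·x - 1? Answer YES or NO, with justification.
In Q[x] the ideal (g) consists of all multiples of g, so f ∈ (g) iff g | f, i.e. iff the remainder of f on division by g is 0. Divide f by g (g is monic, so eliminate the leading term of the running remainder at each step):
  leading term 2·x^4: subtract (2·x)·g(x) = 2·x^4 + 4·x^3 - 8·x^2 - 2·x, leaving -x^3 - 3·x^2 + 6·x + 2
  leading term -x^3: subtract (-1)·g(x) = -x^3 - 2·x^2 + 4·x + 1, leaving -x^2 + 2·x + 1
The remainder r(x) = -x^2 + 2·x + 1 ≠ 0 (and deg r < deg g), so g ∤ f, i.e. f ∉ (g).

Final answer: NO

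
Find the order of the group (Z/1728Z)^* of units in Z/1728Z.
(Z/1728Z)^* consists of the classes a with gcd(a, 1728) = 1, so its order is φ(1728). φ is multiplicative, with φ(p^e) = p^e − p^(e−1). Factorise 1728 = 2^6 · 3^3. Then
  φ(1728) = (2^6 − 2^5) · (3^3 − 3^2) = 32 · 18 = 576.
Thus |(Z/1728Z)^*| = 576.

Final answer: |(Z/1728Z)^*| = 576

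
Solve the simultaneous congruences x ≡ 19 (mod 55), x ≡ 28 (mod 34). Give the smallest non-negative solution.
The moduli 55, 34 are pairwise coprime, so by the CRT there is a unique solution mod 55·34 = 1870.
Solve by successive substitution. Start with x ≡ 19 (mod 55).
  Combine with x ≡ 28 (mod 34): write x = 19 + 55·t and require 19 + 55·t ≡ 28 (mod 34), i.e. 55·t ≡ 28 − 19 ≡ 9 (mod 34). Since 55^(−1) ≡ 13 (mod 34) (55 ≡ 21 (mod 34)), t ≡ 13·9 ≡ 15 (mod 34). So x ≡ 19 + 55·15 = 844 (mod 1870).
Unique solution in [0, 1870): x = 844.

Final answer: x ≡ 844 (mod 1870); the representative in [0, 1870) is 844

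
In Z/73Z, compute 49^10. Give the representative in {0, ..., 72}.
9

Use repeated squaring. Binary(10) = 1010. Walk through the bits of the exponent 10 left-to-right: at each bit after the leading one, square the running value, then multiply by 49 if the bit is 1 (always reducing mod 73):
  bit 1 = 1 (leading): start with 49.
  bit 2 = 0: square 49^2 = 2401 ≡ 65 (mod 73).
  bit 3 = 1: square 65^2 = 4225 ≡ 64; bit is 1, so multiply 64·49 = 3136 ≡ 70 (mod 73).
  bit 4 = 0: square 70^2 = 4900 ≡ 9 (mod 73).
Final value: 49^10 ≡ 9 (mod 73).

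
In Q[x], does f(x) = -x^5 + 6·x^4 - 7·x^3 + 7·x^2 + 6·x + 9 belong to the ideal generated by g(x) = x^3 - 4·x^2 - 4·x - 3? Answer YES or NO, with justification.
YES

In Q[x] the ideal (g) consists of all multiples of g, so f ∈ (g) iff g | f, i.e. iff the remainder of f on division by g is 0. Divide f by g (g is monic, so eliminate the leading term of the running remainder at each step):
  leading term -x^5: subtract (-x^2)·g(x) = -x^5 + 4·x^4 + 4·x^3 + 3·x^2, leaving 2·x^4 - 11·x^3 + 4·x^2 + 6·x + 9
  leading term 2·x^4: subtract (2·x)·g(x) = 2·x^4 - 8·x^3 - 8·x^2 - 6·x, leaving -3·x^3 + 12·x^2 + 12·x + 9
  leading term -3·x^3: subtract (-3)·g(x) = -3·x^3 + 12·x^2 + 12·x + 9, leaving 0
The remainder is 0, so f(x) = g(x) · h(x) with h(x) = -x^2 + 2·x - 3. Hence g | f, i.e. f ∈ (g).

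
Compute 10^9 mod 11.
Use repeated squaring. Binary(9) = 1001. Walk through the bits of the exponent 9 left-to-right: at each bit after the leading one, square the running value, then multiply by 10 if the bit is 1 (always reducing mod 11):
  bit 1 = 1 (leading): start with 10.
  bit 2 = 0: square 10^2 = 100 ≡ 1 (mod 11).
  bit 3 = 0: square 1^2 = 1 (mod 11).
  bit 4 = 1: square 1^2 = 1; bit is 1, so multiply 1·10 = 10 (mod 11).
Final value: 10^9 ≡ 10 (mod 11).

Final answer: 10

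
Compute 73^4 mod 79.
Use repeated squaring. Binary(4) = 100. Walk through the bits of the exponent 4 left-to-right: at each bit after the leading one, square the running value, then multiply by 73 if the bit is 1 (always reducing mod 79):
  bit 1 = 1 (leading): start with 73.
  bit 2 = 0: square 73^2 = 5329 ≡ 36 (mod 79).
  bit 3 = 0: square 36^2 = 1296 ≡ 32 (mod 79).
Final value: 73^4 ≡ 32 (mod 79).

Final answer: 32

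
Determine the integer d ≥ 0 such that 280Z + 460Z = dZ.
(280, 460) = (20); d = 20

In the PID Z, (a, b) is generated by gcd(a, b). Compute gcd(460, 280) with the extended Euclidean algorithm, tracking rows (r, s, t) with s·460 + t·280 = r:
  row A: (460, 1, 0)   [1·460 + 0·280 = 460]
  row B: (280, 0, 1)   [0·460 + 1·280 = 280]
  460 = 1·280 + 180   → row C = row A − 1·row B = (180, 1, −1)   [check: 1·460 − 1·280 = 180]
  280 = 1·180 + 100   → row D = row B − 1·row C = (100, −1, 2)   [check: −1·460 + 2·280 = 100]
  180 = 1·100 + 80   → row E = row C − 1·row D = (80, 2, −3)   [check: 2·460 − 3·280 = 80]
  100 = 1·80 + 20   → row F = row D − 1·row E = (20, −3, 5)   [check: −3·460 + 5·280 = 20]
  80 = 4·20 + 0   → remainder 0, stop. gcd = 20 (last nonzero row F).
So gcd(280, 460) = 20, with Bézout identity −3·460 + 5·280 = 20. Containment (⊇): the Bézout identity exhibits 20 as an element of (280, 460), giving (20) ⊆ (280, 460). Containment (⊆): since 20 | 280 and 20 | 460 (280 = 20·14, 460 = 20·23), every Z-linear combination of 280 and 460 is divisible by 20, so (280, 460) ⊆ (20). Therefore (280, 460) = (20), d = 20.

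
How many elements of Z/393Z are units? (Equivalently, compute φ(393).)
Z/393Z has φ(393) = 260 units

An element a ∈ Z/393Z is a unit iff gcd(a, 393) = 1, so the number of units is φ(393). φ is multiplicative, with φ(p^e) = p^e − p^(e−1). Factorise 393 = 3 · 131. Then
  φ(393) = (3 − 1) · (131 − 1) = 2 · 130 = 260.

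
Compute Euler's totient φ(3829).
φ is multiplicative, with φ(p^e) = p^e − p^(e−1). Factorise 3829 = 7 · 547. Then
  φ(3829) = (7 − 1) · (547 − 1) = 6 · 546 = 3276.

Final answer: φ(3829) = 3276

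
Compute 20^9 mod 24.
Use repeated squaring. Binary(9) = 1001. Walk through the bits of the exponent 9 left-to-right: at each bit after the leading one, square the running value, then multiply by 20 if the bit is 1 (always reducing mod 24):
  bit 1 = 1 (leading): start with 20.
  bit 2 = 0: square 20^2 = 400 ≡ 16 (mod 24).
  bit 3 = 0: square 16^2 = 256 ≡ 16 (mod 24).
  bit 4 = 1: square 16^2 = 256 ≡ 16; bit is 1, so multiply 16·20 = 320 ≡ 8 (mod 24).
Final value: 20^9 ≡ 8 (mod 24).

Final answer: 8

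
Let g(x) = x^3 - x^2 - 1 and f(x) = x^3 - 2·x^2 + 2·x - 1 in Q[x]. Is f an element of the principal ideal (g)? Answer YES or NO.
NO

In Q[x] the ideal (g) consists of all multiples of g, so f ∈ (g) iff g | f, i.e. iff the remainder of f on division by g is 0. Divide f by g (g is monic, so eliminate the leading term of the running remainder at each step):
  leading term x^3: subtract (1)·g(x) = x^3 - x^2 - 1, leaving -x^2 + 2·x
The remainder r(x) = -x^2 + 2·x ≠ 0 (and deg r < deg g), so g ∤ f, i.e. f ∉ (g).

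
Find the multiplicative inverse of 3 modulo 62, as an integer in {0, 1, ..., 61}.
Apply the extended Euclidean algorithm to (62, 3), tracking rows (r, s, t) with s·62 + t·3 = r. Each division r_prev = q·r_cur + r_new produces the new row as (previous row) − q·(current row):
  row A: (62, 1, 0)   [1·62 + 0·3 = 62]
  row B: (3, 0, 1)   [0·62 + 1·3 = 3]
  62 = 20·3 + 2   → row C = row A − 20·row B = (2, 1, −20)   [check: 1·62 − 20·3 = 2]
  3 = 1·2 + 1   → row D = row B − 1·row C = (1, −1, 21)   [check: −1·62 + 21·3 = 1]
  2 = 2·1 + 0   → remainder 0, stop. gcd = 1 (last nonzero row D).
The gcd is 1, so 3 is invertible mod 62. The last nonzero row gives −1·62 + 21·3 = 1, so t = 21. So 3^(−1) ≡ 21 (mod 62). Verify: 3 · 21 = 63 ≡ 1 (mod 62). ✓

Final answer: 3^(−1) ≡ 21 (mod 62)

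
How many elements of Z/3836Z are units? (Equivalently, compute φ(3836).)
An element a ∈ Z/3836Z is a unit iff gcd(a, 3836) = 1, so the number of units is φ(3836). φ is multiplicative, with φ(p^e) = p^e − p^(e−1). Factorise 3836 = 2^2 · 7 · 137. Then
  φ(3836) = (2^2 − 2^1) · (7 − 1) · (137 − 1) = 2 · 6 · 136 = 1632.

Final answer: Z/3836Z has φ(3836) = 1632 units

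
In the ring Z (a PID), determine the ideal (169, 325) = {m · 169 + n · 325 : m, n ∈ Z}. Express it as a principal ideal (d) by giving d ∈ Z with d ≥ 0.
(169, 325) = (13); d = 13

In the PID Z, (a, b) is generated by gcd(a, b). Compute gcd(325, 169) with the extended Euclidean algorithm, tracking rows (r, s, t) with s·325 + t·169 = r:
  row A: (325, 1, 0)   [1·325 + 0·169 = 325]
  row B: (169, 0, 1)   [0·325 + 1·169 = 169]
  325 = 1·169 + 156   → row C = row A − 1·row B = (156, 1, −1)   [check: 1·325 − 1·169 = 156]
  169 = 1·156 + 13   → row D = row B − 1·row C = (13, −1, 2)   [check: −1·325 + 2·169 = 13]
  156 = 12·13 + 0   → remainder 0, stop. gcd = 13 (last nonzero row D).
So gcd(169, 325) = 13, with Bézout identity −1·325 + 2·169 = 13. Containment (⊇): the Bézout identity exhibits 13 as an element of (169, 325), giving (13) ⊆ (169, 325). Containment (⊆): since 13 | 169 and 13 | 325 (169 = 13·13, 325 = 13·25), every Z-linear combination of 169 and 325 is divisible by 13, so (169, 325) ⊆ (13). Therefore (169, 325) = (13), d = 13.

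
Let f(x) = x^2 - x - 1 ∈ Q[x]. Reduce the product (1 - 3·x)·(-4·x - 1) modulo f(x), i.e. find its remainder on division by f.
First multiply in Q[x] without reducing: a · b = 12·x^2 - x - 1. Now divide by f(x) = x^2 - x - 1, eliminating the leading term at each step:
  leading term 12·x^2: subtract (12)·f(x) = 12·x^2 - 12·x - 12, leaving 11·x + 11
The degree is now < 2, so this is the remainder. Hence a · b ≡ 11·x + 11 in Q[x]/(f).

Final answer: a · b ≡ 11·x + 11 (mod f(x))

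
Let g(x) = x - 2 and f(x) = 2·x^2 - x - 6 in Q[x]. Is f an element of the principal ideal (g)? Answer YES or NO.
In Q[x] the ideal (g) consists of all multiples of g, so f ∈ (g) iff g | f, i.e. iff the remainder of f on division by g is 0. Divide f by g (g is monic, so eliminate the leading term of the running remainder at each step):
  leading term 2·x^2: subtract (2·x)·g(x) = 2·x^2 - 4·x, leaving 3·x - 6
  leading term 3·x: subtract (3)·g(x) = 3·x - 6, leaving 0
The remainder is 0, so f(x) = g(x) · h(x) with h(x) = 2·x + 3. Hence g | f, i.e. f ∈ (g).

Final answer: YES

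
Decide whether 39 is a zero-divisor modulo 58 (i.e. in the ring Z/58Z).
NO

gcd(39, 58) = 1, so 39 is a unit in Z/58Z (it has a multiplicative inverse). A unit cannot be a zero-divisor: if 39·b ≡ 0 then multiplying both sides by 39^(−1) gives b ≡ 0. So 39 is not a zero-divisor.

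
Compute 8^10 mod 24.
16

Use repeated squaring. Binary(10) = 1010. Walk through the bits of the exponent 10 left-to-right: at each bit after the leading one, square the running value, then multiply by 8 if the bit is 1 (always reducing mod 24):
  bit 1 = 1 (leading): start with 8.
  bit 2 = 0: square 8^2 = 64 ≡ 16 (mod 24).
  bit 3 = 1: square 16^2 = 256 ≡ 16; bit is 1, so multiply 16·8 = 128 ≡ 8 (mod 24).
  bit 4 = 0: square 8^2 = 64 ≡ 16 (mod 24).
Final value: 8^10 ≡ 16 (mod 24).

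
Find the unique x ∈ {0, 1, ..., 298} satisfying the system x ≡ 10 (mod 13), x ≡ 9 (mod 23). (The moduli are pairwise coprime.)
x ≡ 101 (mod 299); the representative in [0, 299) is 101

The moduli 13, 23 are pairwise coprime, so by the CRT there is a unique solution mod 13·23 = 299.
Solve by successive substitution. Start with x ≡ 10 (mod 13).
  Combine with x ≡ 9 (mod 23): write x = 10 + 13·t and require 10 + 13·t ≡ 9 (mod 23), i.e. 13·t ≡ 9 − 10 ≡ 22 (mod 23). Since 13^(−1) ≡ 16 (mod 23), t ≡ 16·22 ≡ 7 (mod 23). So x ≡ 10 + 13·7 = 101 (mod 299).
Unique solution in [0, 299): x = 101.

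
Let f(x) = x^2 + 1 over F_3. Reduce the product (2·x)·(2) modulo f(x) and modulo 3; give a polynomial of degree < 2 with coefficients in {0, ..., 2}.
a · b ≡ x (mod f(x))

Multiply as integer polynomials: a · b = 4·x. Reducing coefficients mod 3: a · b ≡ x. This already has degree < 2, so no reduction by f is needed. Hence a · b ≡ x in F_3[x]/(f).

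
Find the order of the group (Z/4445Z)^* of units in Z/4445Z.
(Z/4445Z)^* consists of the classes a with gcd(a, 4445) = 1, so its order is φ(4445). φ is multiplicative, with φ(p^e) = p^e − p^(e−1). Factorise 4445 = 5 · 7 · 127. Then
  φ(4445) = (5 − 1) · (7 − 1) · (127 − 1) = 4 · 6 · 126 = 3024.
Thus |(Z/4445Z)^*| = 3024.

Final answer: |(Z/4445Z)^*| = 3024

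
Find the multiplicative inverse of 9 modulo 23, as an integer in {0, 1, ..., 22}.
9^(−1) ≡ 18 (mod 23)

Apply the extended Euclidean algorithm to (23, 9), tracking rows (r, s, t) with s·23 + t·9 = r. Each division r_prev = q·r_cur + r_new produces the new row as (previous row) − q·(current row):
  row A: (23, 1, 0)   [1·23 + 0·9 = 23]
  row B: (9, 0, 1)   [0·23 + 1·9 = 9]
  23 = 2·9 + 5   → row C = row A − 2·row B = (5, 1, −2)   [check: 1·23 − 2·9 = 5]
  9 = 1·5 + 4   → row D = row B − 1·row C = (4, −1, 3)   [check: −1·23 + 3·9 = 4]
  5 = 1·4 + 1   → row E = row C − 1·row D = (1, 2, −5)   [check: 2·23 − 5·9 = 1]
  4 = 4·1 + 0   → remainder 0, stop. gcd = 1 (last nonzero row E).
The gcd is 1, so 9 is invertible mod 23. The last nonzero row gives 2·23 − 5·9 = 1, so t = −5. So 9^(−1) ≡ −5 ≡ 18 (mod 23). Verify: 9 · 18 = 162 ≡ 1 (mod 23). ✓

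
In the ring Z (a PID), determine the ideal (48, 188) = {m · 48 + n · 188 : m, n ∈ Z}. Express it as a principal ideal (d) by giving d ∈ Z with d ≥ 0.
In the PID Z, (a, b) is generated by gcd(a, b). Compute gcd(188, 48) with the extended Euclidean algorithm, tracking rows (r, s, t) with s·188 + t·48 = r:
  row A: (188, 1, 0)   [1·188 + 0·48 = 188]
  row B: (48, 0, 1)   [0·188 + 1·48 = 48]
  188 = 3·48 + 44   → row C = row A − 3·row B = (44, 1, −3)   [check: 1·188 − 3·48 = 44]
  48 = 1·44 + 4   → row D = row B − 1·row C = (4, −1, 4)   [check: −1·188 + 4·48 = 4]
  44 = 11·4 + 0   → remainder 0, stop. gcd = 4 (last nonzero row D).
So gcd(48, 188) = 4, with Bézout identity −1·188 + 4·48 = 4. Containment (⊇): the Bézout identity exhibits 4 as an element of (48, 188), giving (4) ⊆ (48, 188). Containment (⊆): since 4 | 48 and 4 | 188 (48 = 4·12, 188 = 4·47), every Z-linear combination of 48 and 188 is divisible by 4, so (48, 188) ⊆ (4). Therefore (48, 188) = (4), d = 4.

Final answer: (48, 188) = (4); d = 4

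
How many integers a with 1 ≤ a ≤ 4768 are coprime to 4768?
2368

The number of a ∈ {1, ..., 4768} with gcd(a, 4768) = 1 is by definition Euler's totient φ(4768). φ is multiplicative, with φ(p^e) = p^e − p^(e−1). Factorise 4768 = 2^5 · 149. Then
  φ(4768) = (2^5 − 2^4) · (149 − 1) = 16 · 148 = 2368.
So there are 2368 such integers.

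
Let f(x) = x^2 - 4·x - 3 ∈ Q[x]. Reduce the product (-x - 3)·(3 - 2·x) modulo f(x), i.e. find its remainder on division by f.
First multiply in Q[x] without reducing: a · b = 2·x^2 + 3·x - 9. Now divide by f(x) = x^2 - 4·x - 3, eliminating the leading term at each step:
  leading term 2·x^2: subtract (2)·f(x) = 2·x^2 - 8·x - 6, leaving 11·x - 3
The degree is now < 2, so this is the remainder. Hence a · b ≡ 11·x - 3 in Q[x]/(f).

Final answer: a · b ≡ 11·x - 3 (mod f(x))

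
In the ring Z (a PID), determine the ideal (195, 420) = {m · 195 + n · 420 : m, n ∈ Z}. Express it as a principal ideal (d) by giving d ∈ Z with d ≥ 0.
(195, 420) = (15); d = 15

In the PID Z, (a, b) is generated by gcd(a, b). Compute gcd(420, 195) with the extended Euclidean algorithm, tracking rows (r, s, t) with s·420 + t·195 = r:
  row A: (420, 1, 0)   [1·420 + 0·195 = 420]
  row B: (195, 0, 1)   [0·420 + 1·195 = 195]
  420 = 2·195 + 30   → row C = row A − 2·row B = (30, 1, −2)   [check: 1·420 − 2·195 = 30]
  195 = 6·30 + 15   → row D = row B − 6·row C = (15, −6, 13)   [check: −6·420 + 13·195 = 15]
  30 = 2·15 + 0   → remainder 0, stop. gcd = 15 (last nonzero row D).
So gcd(195, 420) = 15, with Bézout identity −6·420 + 13·195 = 15. Containment (⊇): the Bézout identity exhibits 15 as an element of (195, 420), giving (15) ⊆ (195, 420). Containment (⊆): since 15 | 195 and 15 | 420 (195 = 15·13, 420 = 15·28), every Z-linear combination of 195 and 420 is divisible by 15, so (195, 420) ⊆ (15). Therefore (195, 420) = (15), d = 15.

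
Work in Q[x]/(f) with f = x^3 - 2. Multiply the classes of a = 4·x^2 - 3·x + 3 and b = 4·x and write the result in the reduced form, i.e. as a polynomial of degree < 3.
a · b ≡ -12·x^2 + 12·x + 32 (mod f(x))

First multiply in Q[x] without reducing: a · b = 16·x^3 - 12·x^2 + 12·x. Now divide by f(x) = x^3 - 2, eliminating the leading term at each step:
  leading term 16·x^3: subtract (16)·f(x) = 16·x^3 - 32, leaving -12·x^2 + 12·x + 32
The degree is now < 3, so this is the remainder. Hence a · b ≡ -12·x^2 + 12·x + 32 in Q[x]/(f).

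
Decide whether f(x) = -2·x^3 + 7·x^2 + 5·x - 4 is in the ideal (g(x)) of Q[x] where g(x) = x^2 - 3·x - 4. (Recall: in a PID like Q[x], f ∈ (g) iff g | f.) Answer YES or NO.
YES

In Q[x] the ideal (g) consists of all multiples of g, so f ∈ (g) iff g | f, i.e. iff the remainder of f on division by g is 0. Divide f by g (g is monic, so eliminate the leading term of the running remainder at each step):
  leading term -2·x^3: subtract (-2·x)·g(x) = -2·x^3 + 6·x^2 + 8·x, leaving x^2 - 3·x - 4
  leading term x^2: subtract (1)·g(x) = x^2 - 3·x - 4, leaving 0
The remainder is 0, so f(x) = g(x) · h(x) with h(x) = 1 - 2·x. Hence g | f, i.e. f ∈ (g).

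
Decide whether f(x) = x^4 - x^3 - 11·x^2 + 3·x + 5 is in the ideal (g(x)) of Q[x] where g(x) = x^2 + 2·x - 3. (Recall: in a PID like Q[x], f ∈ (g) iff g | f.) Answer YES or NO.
NO

In Q[x] the ideal (g) consists of all multiples of g, so f ∈ (g) iff g | f, i.e. iff the remainder of f on division by g is 0. Divide f by g (g is monic, so eliminate the leading term of the running remainder at each step):
  leading term x^4: subtract (x^2)·g(x) = x^4 + 2·x^3 - 3·x^2, leaving -3·x^3 - 8·x^2 + 3·x + 5
  leading term -3·x^3: subtract (-3·x)·g(x) = -3·x^3 - 6·x^2 + 9·x, leaving -2·x^2 - 6·x + 5
  leading term -2·x^2: subtract (-2)·g(x) = -2·x^2 - 4·x + 6, leaving -2·x - 1
The remainder r(x) = -2·x - 1 ≠ 0 (and deg r < deg g), so g ∤ f, i.e. f ∉ (g).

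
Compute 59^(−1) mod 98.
Apply the extended Euclidean algorithm to (98, 59), tracking rows (r, s, t) with s·98 + t·59 = r. Each division r_prev = q·r_cur + r_new produces the new row as (previous row) − q·(current row):
  row A: (98, 1, 0)   [1·98 + 0·59 = 98]
  row B: (59, 0, 1)   [0·98 + 1·59 = 59]
  98 = 1·59 + 39   → row C = row A − 1·row B = (39, 1, −1)   [check: 1·98 − 1·59 = 39]
  59 = 1·39 + 20   → row D = row B − 1·row C = (20, −1, 2)   [check: −1·98 + 2·59 = 20]
  39 = 1·20 + 19   → row E = row C − 1·row D = (19, 2, −3)   [check: 2·98 − 3·59 = 19]
  20 = 1·19 + 1   → row F = row D − 1·row E = (1, −3, 5)   [check: −3·98 + 5·59 = 1]
  19 = 19·1 + 0   → remainder 0, stop. gcd = 1 (last nonzero row F).
The gcd is 1, so 59 is invertible mod 98. The last nonzero row gives −3·98 + 5·59 = 1, so t = 5. So 59^(−1) ≡ 5 (mod 98). Verify: 59 · 5 = 295 ≡ 1 (mod 98). ✓

Final answer: 59^(−1) ≡ 5 (mod 98)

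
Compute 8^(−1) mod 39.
Apply the extended Euclidean algorithm to (39, 8), tracking rows (r, s, t) with s·39 + t·8 = r. Each division r_prev = q·r_cur + r_new produces the new row as (previous row) − q·(current row):
  row A: (39, 1, 0)   [1·39 + 0·8 = 39]
  row B: (8, 0, 1)   [0·39 + 1·8 = 8]
  39 = 4·8 + 7   → row C = row A − 4·row B = (7, 1, −4)   [check: 1·39 − 4·8 = 7]
  8 = 1·7 + 1   → row D = row B − 1·row C = (1, −1, 5)   [check: −1·39 + 5·8 = 1]
  7 = 7·1 + 0   → remainder 0, stop. gcd = 1 (last nonzero row D).
The gcd is 1, so 8 is invertible mod 39. The last nonzero row gives −1·39 + 5·8 = 1, so t = 5. So 8^(−1) ≡ 5 (mod 39). Verify: 8 · 5 = 40 ≡ 1 (mod 39). ✓

Final answer: 8^(−1) ≡ 5 (mod 39)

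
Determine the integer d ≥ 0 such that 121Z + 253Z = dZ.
(121, 253) = (11); d = 11

In the PID Z, (a, b) is generated by gcd(a, b). Compute gcd(253, 121) with the extended Euclidean algorithm, tracking rows (r, s, t) with s·253 + t·121 = r:
  row A: (253, 1, 0)   [1·253 + 0·121 = 253]
  row B: (121, 0, 1)   [0·253 + 1·121 = 121]
  253 = 2·121 + 11   → row C = row A − 2·row B = (11, 1, −2)   [check: 1·253 − 2·121 = 11]
  121 = 11·11 + 0   → remainder 0, stop. gcd = 11 (last nonzero row C).
So gcd(121, 253) = 11, with Bézout identity 1·253 − 2·121 = 11. Containment (⊇): the Bézout identity exhibits 11 as an element of (121, 253), giving (11) ⊆ (121, 253). Containment (⊆): since 11 | 121 and 11 | 253 (121 = 11·11, 253 = 11·23), every Z-linear combination of 121 and 253 is divisible by 11, so (121, 253) ⊆ (11). Therefore (121, 253) = (11), d = 11.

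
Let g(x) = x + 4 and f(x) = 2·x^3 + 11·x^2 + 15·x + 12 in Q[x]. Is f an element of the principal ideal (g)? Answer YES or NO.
YES

In Q[x] the ideal (g) consists of all multiples of g, so f ∈ (g) iff g | f, i.e. iff the remainder of f on division by g is 0. Divide f by g (g is monic, so eliminate the leading term of the running remainder at each step):
  leading term 2·x^3: subtract (2·x^2)·g(x) = 2·x^3 + 8·x^2, leaving 3·x^2 + 15·x + 12
  leading term 3·x^2: subtract (3·x)·g(x) = 3·x^2 + 12·x, leaving 3·x + 12
  leading term 3·x: subtract (3)·g(x) = 3·x + 12, leaving 0
The remainder is 0, so f(x) = g(x) · h(x) with h(x) = 2·x^2 + 3·x + 3. Hence g | f, i.e. f ∈ (g).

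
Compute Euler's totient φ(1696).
φ(1696) = 832

φ is multiplicative, with φ(p^e) = p^e − p^(e−1). Factorise 1696 = 2^5 · 53. Then
  φ(1696) = (2^5 − 2^4) · (53 − 1) = 16 · 52 = 832.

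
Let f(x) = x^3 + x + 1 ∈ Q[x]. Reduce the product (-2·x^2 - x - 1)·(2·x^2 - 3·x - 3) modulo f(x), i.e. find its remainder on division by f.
a · b ≡ 11·x^2 + 6·x - 1 (mod f(x))

First multiply in Q[x] without reducing: a · b = -4·x^4 + 4·x^3 + 7·x^2 + 6·x + 3. Now divide by f(x) = x^3 + x + 1, eliminating the leading term at each step:
  leading term -4·x^4: subtract (-4·x)·f(x) = -4·x^4 - 4·x^2 - 4·x, leaving 4·x^3 + 11·x^2 + 10·x + 3
  leading term 4·x^3: subtract (4)·f(x) = 4·x^3 + 4·x + 4, leaving 11·x^2 + 6·x - 1
The degree is now < 3, so this is the remainder. Hence a · b ≡ 11·x^2 + 6·x - 1 in Q[x]/(f).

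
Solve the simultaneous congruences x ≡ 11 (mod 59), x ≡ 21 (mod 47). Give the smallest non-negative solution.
x ≡ 2371 (mod 2773); the representative in [0, 2773) is 2371

The moduli 59, 47 are pairwise coprime, so by the CRT there is a unique solution mod 59·47 = 2773.
Solve by successive substitution. Start with x ≡ 11 (mod 59).
  Combine with x ≡ 21 (mod 47): write x = 11 + 59·t and require 11 + 59·t ≡ 21 (mod 47), i.e. 59·t ≡ 21 − 11 ≡ 10 (mod 47). Since 59^(−1) ≡ 4 (mod 47) (59 ≡ 12 (mod 47)), t ≡ 4·10 ≡ 40 (mod 47). So x ≡ 11 + 59·40 = 2371 (mod 2773).
Unique solution in [0, 2773): x = 2371.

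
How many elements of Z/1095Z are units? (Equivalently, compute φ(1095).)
An element a ∈ Z/1095Z is a unit iff gcd(a, 1095) = 1, so the number of units is φ(1095). φ is multiplicative, with φ(p^e) = p^e − p^(e−1). Factorise 1095 = 3 · 5 · 73. Then
  φ(1095) = (3 − 1) · (5 − 1) · (73 − 1) = 2 · 4 · 72 = 576.

Final answer: Z/1095Z has φ(1095) = 576 units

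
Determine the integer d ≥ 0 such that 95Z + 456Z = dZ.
(95, 456) = (19); d = 19

In the PID Z, (a, b) is generated by gcd(a, b). Compute gcd(456, 95) with the extended Euclidean algorithm, tracking rows (r, s, t) with s·456 + t·95 = r:
  row A: (456, 1, 0)   [1·456 + 0·95 = 456]
  row B: (95, 0, 1)   [0·456 + 1·95 = 95]
  456 = 4·95 + 76   → row C = row A − 4·row B = (76, 1, −4)   [check: 1·456 − 4·95 = 76]
  95 = 1·76 + 19   → row D = row B − 1·row C = (19, −1, 5)   [check: −1·456 + 5·95 = 19]
  76 = 4·19 + 0   → remainder 0, stop. gcd = 19 (last nonzero row D).
So gcd(95, 456) = 19, with Bézout identity −1·456 + 5·95 = 19. Containment (⊇): the Bézout identity exhibits 19 as an element of (95, 456), giving (19) ⊆ (95, 456). Containment (⊆): since 19 | 95 and 19 | 456 (95 = 19·5, 456 = 19·24), every Z-linear combination of 95 and 456 is divisible by 19, so (95, 456) ⊆ (19). Therefore (95, 456) = (19), d = 19.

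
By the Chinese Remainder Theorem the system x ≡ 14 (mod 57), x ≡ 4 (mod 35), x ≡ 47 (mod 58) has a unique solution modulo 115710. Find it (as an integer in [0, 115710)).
x ≡ 1439 (mod 115710); the representative in [0, 115710) is 1439

The moduli 57, 35, 58 are pairwise coprime, so by the CRT there is a unique solution mod 57·35·58 = 115710.
Solve by successive substitution. Start with x ≡ 14 (mod 57).
  Combine with x ≡ 4 (mod 35): write x = 14 + 57·t and require 14 + 57·t ≡ 4 (mod 35), i.e. 57·t ≡ 4 − 14 ≡ 25 (mod 35). Since 57^(−1) ≡ 8 (mod 35) (57 ≡ 22 (mod 35)), t ≡ 8·25 ≡ 25 (mod 35). So x ≡ 14 + 57·25 = 1439 (mod 1995).
  Combine with x ≡ 47 (mod 58): write x = 1439 + 1995·t and require 1439 + 1995·t ≡ 47 (mod 58), i.e. 1995·t ≡ 47 − 1439 ≡ 0 (mod 58). Since 1995^(−1) ≡ 53 (mod 58) (1995 ≡ 23 (mod 58)), t ≡ 53·0 ≡ 0 (mod 58). So x ≡ 1439 + 1995·0 = 1439 (mod 115710).
Unique solution in [0, 115710): x = 1439.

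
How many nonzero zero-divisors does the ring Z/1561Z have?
In Z/1561Z each nonzero element is either a unit (gcd with 1561 is 1) or a zero-divisor (gcd > 1). The number of units is φ(1561): factorise 1561 = 7 · 223, so φ(1561) = (7 − 1) · (223 − 1) = 6 · 222 = 1332. The nonzero elements number 1561 − 1 = 1560. Hence the nonzero zero-divisors number 1560 − 1332 = 228.

Final answer: Z/1561Z has 228 nonzero zero-divisors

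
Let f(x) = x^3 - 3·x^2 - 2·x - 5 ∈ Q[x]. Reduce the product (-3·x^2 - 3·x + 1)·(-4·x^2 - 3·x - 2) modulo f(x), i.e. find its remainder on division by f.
First multiply in Q[x] without reducing: a · b = 12·x^4 + 21·x^3 + 11·x^2 + 3·x - 2. Now divide by f(x) = x^3 - 3·x^2 - 2·x - 5, eliminating the leading term at each step:
  leading term 12·x^4: subtract (12·x)·f(x) = 12·x^4 - 36·x^3 - 24·x^2 - 60·x, leaving 57·x^3 + 35·x^2 + 63·x - 2
  leading term 57·x^3: subtract (57)·f(x) = 57·x^3 - 171·x^2 - 114·x - 285, leaving 206·x^2 + 177·x + 283
The degree is now < 3, so this is the remainder. Hence a · b ≡ 206·x^2 + 177·x + 283 in Q[x]/(f).

Final answer: a · b ≡ 206·x^2 + 177·x + 283 (mod f(x))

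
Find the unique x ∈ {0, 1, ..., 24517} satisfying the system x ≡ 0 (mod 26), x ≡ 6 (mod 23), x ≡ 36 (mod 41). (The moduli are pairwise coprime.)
The moduli 26, 23, 41 are pairwise coprime, so by the CRT there is a unique solution mod 26·23·41 = 24518.
Solve by successive substitution. Start with x ≡ 0 (mod 26).
  Combine with x ≡ 6 (mod 23): write x = 26·t and require 26·t ≡ 6 (mod 23). Since 26^(−1) ≡ 8 (mod 23) (26 ≡ 3 (mod 23)), t ≡ 8·6 ≡ 2 (mod 23). So x ≡ 26·2 = 52 (mod 598).
  Combine with x ≡ 36 (mod 41): write x = 52 + 598·t and require 52 + 598·t ≡ 36 (mod 41), i.e. 598·t ≡ 36 − 52 ≡ 25 (mod 41). Since 598^(−1) ≡ 12 (mod 41) (598 ≡ 24 (mod 41)), t ≡ 12·25 ≡ 13 (mod 41). So x ≡ 52 + 598·13 = 7826 (mod 24518).
Unique solution in [0, 24518): x = 7826.

Final answer: x ≡ 7826 (mod 24518); the representative in [0, 24518) is 7826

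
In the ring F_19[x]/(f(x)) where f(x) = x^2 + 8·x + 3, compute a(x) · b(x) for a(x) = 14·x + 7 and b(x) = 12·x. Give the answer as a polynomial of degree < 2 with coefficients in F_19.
Multiply as integer polynomials: a · b = 168·x^2 + 84·x. Reducing coefficients mod 19: a · b ≡ 16·x^2 + 8·x. Now divide by f(x) = x^2 + 8·x + 3 in F_19[x], eliminating the leading term at each step:
  leading term 16·x^2: subtract (16)·f(x) = 16·x^2 + 14·x + 10, leaving 13·x + 9 (coefficients mod 19)
The degree is now < 2, so this is the remainder. Hence a · b ≡ 13·x + 9 in F_19[x]/(f).

Final answer: a · b ≡ 13·x + 9 (mod f(x))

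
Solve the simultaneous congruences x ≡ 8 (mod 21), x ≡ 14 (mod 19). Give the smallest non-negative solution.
x ≡ 71 (mod 399); the representative in [0, 399) is 71

The moduli 21, 19 are pairwise coprime, so by the CRT there is a unique solution mod 21·19 = 399.
Solve by successive substitution. Start with x ≡ 8 (mod 21).
  Combine with x ≡ 14 (mod 19): write x = 8 + 21·t and require 8 + 21·t ≡ 14 (mod 19), i.e. 21·t ≡ 14 − 8 ≡ 6 (mod 19). Since 21^(−1) ≡ 10 (mod 19) (21 ≡ 2 (mod 19)), t ≡ 10·6 ≡ 3 (mod 19). So x ≡ 8 + 21·3 = 71 (mod 399).
Unique solution in [0, 399): x = 71.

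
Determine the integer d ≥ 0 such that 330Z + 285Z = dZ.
(330, 285) = (15); d = 15

In the PID Z, (a, b) is generated by gcd(a, b). Compute gcd(330, 285) with the extended Euclidean algorithm, tracking rows (r, s, t) with s·330 + t·285 = r:
  row A: (330, 1, 0)   [1·330 + 0·285 = 330]
  row B: (285, 0, 1)   [0·330 + 1·285 = 285]
  330 = 1·285 + 45   → row C = row A − 1·row B = (45, 1, −1)   [check: 1·330 − 1·285 = 45]
  285 = 6·45 + 15   → row D = row B − 6·row C = (15, −6, 7)   [check: −6·330 + 7·285 = 15]
  45 = 3·15 + 0   → remainder 0, stop. gcd = 15 (last nonzero row D).
So gcd(330, 285) = 15, with Bézout identity −6·330 + 7·285 = 15. Containment (⊇): the Bézout identity exhibits 15 as an element of (330, 285), giving (15) ⊆ (330, 285). Containment (⊆): since 15 | 330 and 15 | 285 (330 = 15·22, 285 = 15·19), every Z-linear combination of 330 and 285 is divisible by 15, so (330, 285) ⊆ (15). Therefore (330, 285) = (15), d = 15.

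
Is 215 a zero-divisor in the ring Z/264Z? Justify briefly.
gcd(215, 264) = 1, so 215 is a unit in Z/264Z (it has a multiplicative inverse). A unit cannot be a zero-divisor: if 215·b ≡ 0 then multiplying both sides by 215^(−1) gives b ≡ 0. So 215 is not a zero-divisor.

Final answer: NO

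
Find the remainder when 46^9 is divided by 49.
Use repeated squaring. Binary(9) = 1001. Walk through the bits of the exponent 9 left-to-right: at each bit after the leading one, square the running value, then multiply by 46 if the bit is 1 (always reducing mod 49):
  bit 1 = 1 (leading): start with 46.
  bit 2 = 0: square 46^2 = 2116 ≡ 9 (mod 49).
  bit 3 = 0: square 9^2 = 81 ≡ 32 (mod 49).
  bit 4 = 1: square 32^2 = 1024 ≡ 44; bit is 1, so multiply 44·46 = 2024 ≡ 15 (mod 49).
Final value: 46^9 ≡ 15 (mod 49).

Final answer: 15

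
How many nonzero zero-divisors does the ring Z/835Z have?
In Z/835Z each nonzero element is either a unit (gcd with 835 is 1) or a zero-divisor (gcd > 1). The number of units is φ(835): factorise 835 = 5 · 167, so φ(835) = (5 − 1) · (167 − 1) = 4 · 166 = 664. The nonzero elements number 835 − 1 = 834. Hence the nonzero zero-divisors number 834 − 664 = 170.

Final answer: Z/835Z has 170 nonzero zero-divisors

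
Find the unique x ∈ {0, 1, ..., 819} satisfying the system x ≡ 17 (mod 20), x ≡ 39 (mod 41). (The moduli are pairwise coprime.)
The moduli 20, 41 are pairwise coprime, so by the CRT there is a unique solution mod 20·41 = 820.
Solve by successive substitution. Start with x ≡ 17 (mod 20).
  Combine with x ≡ 39 (mod 41): write x = 17 + 20·t and require 17 + 20·t ≡ 39 (mod 41), i.e. 20·t ≡ 39 − 17 ≡ 22 (mod 41). Since 20^(−1) ≡ 39 (mod 41), t ≡ 39·22 ≡ 38 (mod 41). So x ≡ 17 + 20·38 = 777 (mod 820).
Unique solution in [0, 820): x = 777.

Final answer: x ≡ 777 (mod 820); the representative in [0, 820) is 777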